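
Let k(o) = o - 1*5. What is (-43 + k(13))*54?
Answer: -1890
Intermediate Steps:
k(o) = -5 + o (k(o) = o - 5 = -5 + o)
(-43 + k(13))*54 = (-43 + (-5 + 13))*54 = (-43 + 8)*54 = -35*54 = -1890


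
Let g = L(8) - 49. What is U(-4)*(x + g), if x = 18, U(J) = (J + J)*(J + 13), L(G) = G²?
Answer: -2376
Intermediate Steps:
U(J) = 2*J*(13 + J) (U(J) = (2*J)*(13 + J) = 2*J*(13 + J))
g = 15 (g = 8² - 49 = 64 - 49 = 15)
U(-4)*(x + g) = (2*(-4)*(13 - 4))*(18 + 15) = (2*(-4)*9)*33 = -72*33 = -2376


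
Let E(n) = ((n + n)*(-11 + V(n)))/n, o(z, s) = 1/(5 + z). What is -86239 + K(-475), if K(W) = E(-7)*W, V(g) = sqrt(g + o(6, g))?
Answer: -75789 - 1900*I*sqrt(209)/11 ≈ -75789.0 - 2497.1*I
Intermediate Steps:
V(g) = sqrt(1/11 + g) (V(g) = sqrt(g + 1/(5 + 6)) = sqrt(g + 1/11) = sqrt(1/11 + g))
E(n) = -22 + 2*sqrt(11 + 121*n)/11 (E(n) = ((n + n)*(-11 + sqrt(11 + 121*n)/11))/n = ((2*n)*(-11 + sqrt(11 + 121*n)/11))/n = (2*n*(-11 + sqrt(11 + 121*n)/11))/n = -22 + 2*sqrt(11 + 121*n)/11)
K(W) = W*(-22 + 4*I*sqrt(209)/11) (K(W) = (-22 + 2*sqrt(11 + 121*(-7))/11)*W = (-22 + 2*sqrt(11 - 847)/11)*W = (-22 + 2*sqrt(-836)/11)*W = (-22 + 2*(2*I*sqrt(209))/11)*W = (-22 + 4*I*sqrt(209)/11)*W = W*(-22 + 4*I*sqrt(209)/11))
-86239 + K(-475) = -86239 + (2/11)*(-475)*(-121 + 2*I*sqrt(209)) = -86239 + (10450 - 1900*I*sqrt(209)/11) = -75789 - 1900*I*sqrt(209)/11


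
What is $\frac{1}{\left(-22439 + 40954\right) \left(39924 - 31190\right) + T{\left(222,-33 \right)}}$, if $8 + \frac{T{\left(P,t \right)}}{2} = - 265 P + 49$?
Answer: $\frac{1}{161592432} \approx 6.1884 \cdot 10^{-9}$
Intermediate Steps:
$T{\left(P,t \right)} = 82 - 530 P$ ($T{\left(P,t \right)} = -16 + 2 \left(- 265 P + 49\right) = -16 + 2 \left(49 - 265 P\right) = -16 - \left(-98 + 530 P\right) = 82 - 530 P$)
$\frac{1}{\left(-22439 + 40954\right) \left(39924 - 31190\right) + T{\left(222,-33 \right)}} = \frac{1}{\left(-22439 + 40954\right) \left(39924 - 31190\right) + \left(82 - 117660\right)} = \frac{1}{18515 \left(39924 - 31190\right) + \left(82 - 117660\right)} = \frac{1}{18515 \left(39924 - 31190\right) - 117578} = \frac{1}{18515 \cdot 8734 - 117578} = \frac{1}{161710010 - 117578} = \frac{1}{161592432}$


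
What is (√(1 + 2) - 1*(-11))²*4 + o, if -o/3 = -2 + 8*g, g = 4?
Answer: 406 + 88*√3 ≈ 558.42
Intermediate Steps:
o = -90 (o = -3*(-2 + 8*4) = -3*(-2 + 32) = -3*30 = -90)
(√(1 + 2) - 1*(-11))²*4 + o = (√(1 + 2) - 1*(-11))²*4 - 90 = (√3 + 11)²*4 - 90 = (11 + √3)²*4 - 90 = 4*(11 + √3)² - 90 = -90 + 4*(11 + √3)²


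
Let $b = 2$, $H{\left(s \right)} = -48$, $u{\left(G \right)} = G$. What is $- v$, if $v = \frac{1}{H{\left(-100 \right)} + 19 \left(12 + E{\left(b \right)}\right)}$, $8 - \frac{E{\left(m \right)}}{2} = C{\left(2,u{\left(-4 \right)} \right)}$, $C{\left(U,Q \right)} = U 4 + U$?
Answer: $- \frac{1}{104} \approx -0.0096154$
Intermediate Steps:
$C{\left(U,Q \right)} = 5 U$ ($C{\left(U,Q \right)} = 4 U + U = 5 U$)
$E{\left(m \right)} = -4$ ($E{\left(m \right)} = 16 - 2 \cdot 5 \cdot 2 = 16 - 20 = -4$)
$v = \frac{1}{104}$ ($v = \frac{1}{-48 + 19 \left(12 - 4\right)} = \frac{1}{-48 + 19 \cdot 8} = \frac{1}{-48 + 152} = \frac{1}{104} \approx 0.0096154$)
$- v = \left(-1\right) \frac{1}{104} = - \frac{1}{104}$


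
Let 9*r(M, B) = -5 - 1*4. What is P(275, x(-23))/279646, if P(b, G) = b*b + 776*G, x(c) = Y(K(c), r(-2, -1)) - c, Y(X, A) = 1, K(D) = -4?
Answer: 94249/279646 ≈ 0.33703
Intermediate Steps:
r(M, B) = -1 (r(M, B) = (-5 - 1*4)/9 = (-5 - 4)/9 = (1/9)*(-9) = -1)
x(c) = 1 - c
P(b, G) = b**2 + 776*G
P(275, x(-23))/279646 = (275**2 + 776*(1 - 1*(-23)))/279646 = (75625 + 776*(1 + 23))*(1/279646) = (75625 + 776*24)*(1/279646) = (75625 + 18624)*(1/279646) = 94249*(1/279646) = 94249/279646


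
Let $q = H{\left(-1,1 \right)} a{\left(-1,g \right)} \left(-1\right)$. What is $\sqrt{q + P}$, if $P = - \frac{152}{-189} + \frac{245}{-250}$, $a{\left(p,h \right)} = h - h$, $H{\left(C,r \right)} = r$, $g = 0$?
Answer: $\frac{i \sqrt{69762}}{630} \approx 0.41925 i$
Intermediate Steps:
$a{\left(p,h \right)} = 0$
$P = - \frac{1661}{9450}$ ($P = \left(-152\right) \left(- \frac{1}{189}\right) + 245 \left(- \frac{1}{250}\right) = \frac{152}{189} - \frac{49}{50} = - \frac{1661}{9450} \approx -0.17577$)
$q = 0$ ($q = 1 \cdot 0 \left(-1\right) = 0 \left(-1\right) = 0$)
$\sqrt{q + P} = \sqrt{0 - \frac{1661}{9450}} = \sqrt{- \frac{1661}{9450}} = \frac{i \sqrt{69762}}{630}$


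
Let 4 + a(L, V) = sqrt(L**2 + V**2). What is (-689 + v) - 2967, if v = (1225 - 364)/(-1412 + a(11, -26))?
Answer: -7328790080/2004259 - 861*sqrt(797)/2004259 ≈ -3656.6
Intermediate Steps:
a(L, V) = -4 + sqrt(L**2 + V**2)
v = 861/(-1416 + sqrt(797)) (v = (1225 - 364)/(-1412 + (-4 + sqrt(11**2 + (-26)**2))) = 861/(-1412 + (-4 + sqrt(121 + 676))) = 861/(-1412 + (-4 + sqrt(797))) = 861/(-1416 + sqrt(797)) ≈ -0.62042)
(-689 + v) - 2967 = (-689 + (-1219176/2004259 - 861*sqrt(797)/2004259)) - 2967 = (-1382153627/2004259 - 861*sqrt(797)/2004259) - 2967 = -7328790080/2004259 - 861*sqrt(797)/2004259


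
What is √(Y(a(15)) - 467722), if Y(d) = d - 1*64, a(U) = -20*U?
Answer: I*√468086 ≈ 684.17*I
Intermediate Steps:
Y(d) = -64 + d (Y(d) = d - 64 = -64 + d)
√(Y(a(15)) - 467722) = √((-64 - 20*15) - 467722) = √((-64 - 300) - 467722) = √(-364 - 467722) = √(-468086) = I*√468086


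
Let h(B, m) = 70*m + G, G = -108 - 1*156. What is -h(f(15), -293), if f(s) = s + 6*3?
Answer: 20774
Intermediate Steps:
G = -264 (G = -108 - 156 = -264)
f(s) = 18 + s (f(s) = s + 18 = 18 + s)
h(B, m) = -264 + 70*m (h(B, m) = 70*m - 264 = -264 + 70*m)
-h(f(15), -293) = -(-264 + 70*(-293)) = -(-264 - 20510) = -1*(-20774) = 20774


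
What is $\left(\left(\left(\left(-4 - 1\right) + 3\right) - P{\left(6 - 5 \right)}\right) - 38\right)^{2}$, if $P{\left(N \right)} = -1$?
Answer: $1521$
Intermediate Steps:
$\left(\left(\left(\left(-4 - 1\right) + 3\right) - P{\left(6 - 5 \right)}\right) - 38\right)^{2} = \left(\left(\left(\left(-4 - 1\right) + 3\right) - -1\right) - 38\right)^{2} = \left(\left(\left(-5 + 3\right) + 1\right) - 38\right)^{2} = \left(\left(-2 + 1\right) - 38\right)^{2} = \left(-1 - 38\right)^{2} = \left(-39\right)^{2} = 1521$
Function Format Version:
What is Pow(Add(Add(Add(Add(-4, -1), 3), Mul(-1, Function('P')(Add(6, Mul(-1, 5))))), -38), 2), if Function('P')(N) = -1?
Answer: 1521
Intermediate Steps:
Pow(Add(Add(Add(Add(-4, -1), 3), Mul(-1, Function('P')(Add(6, Mul(-1, 5))))), -38), 2) = Pow(Add(Add(Add(Add(-4, -1), 3), Mul(-1, -1)), -38), 2) = Pow(Add(Add(Add(-5, 3), 1), -38), 2) = Pow(Add(Add(-2, 1), -38), 2) = Pow(Add(-1, -38), 2) = Pow(-39, 2) = 1521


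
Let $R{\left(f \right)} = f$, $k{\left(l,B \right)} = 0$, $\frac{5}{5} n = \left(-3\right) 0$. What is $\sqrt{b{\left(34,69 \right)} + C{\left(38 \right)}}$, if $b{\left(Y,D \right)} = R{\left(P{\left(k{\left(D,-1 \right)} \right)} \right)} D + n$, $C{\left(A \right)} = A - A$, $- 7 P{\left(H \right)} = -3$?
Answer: $\frac{3 \sqrt{161}}{7} \approx 5.438$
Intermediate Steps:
$n = 0$ ($n = \left(-3\right) 0 = 0$)
$P{\left(H \right)} = \frac{3}{7}$ ($P{\left(H \right)} = \left(- \frac{1}{7}\right) \left(-3\right) = \frac{3}{7}$)
$C{\left(A \right)} = 0$
$b{\left(Y,D \right)} = \frac{3 D}{7}$ ($b{\left(Y,D \right)} = \frac{3 D}{7} + 0 = \frac{3 D}{7}$)
$\sqrt{b{\left(34,69 \right)} + C{\left(38 \right)}} = \sqrt{\frac{3}{7} \cdot 69 + 0} = \sqrt{\frac{207}{7} + 0} = \sqrt{\frac{207}{7}} = \frac{3 \sqrt{161}}{7}$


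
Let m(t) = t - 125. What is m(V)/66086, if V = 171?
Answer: 23/33043 ≈ 0.00069606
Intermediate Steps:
m(t) = -125 + t
m(V)/66086 = (-125 + 171)/66086 = 46*(1/66086) = 23/33043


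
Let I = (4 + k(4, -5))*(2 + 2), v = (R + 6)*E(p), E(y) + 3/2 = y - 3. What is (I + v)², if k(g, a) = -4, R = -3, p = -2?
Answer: 1521/4 ≈ 380.25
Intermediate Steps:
E(y) = -9/2 + y (E(y) = -3/2 + (y - 3) = -3/2 + (-3 + y) = -9/2 + y)
v = -39/2 (v = (-3 + 6)*(-9/2 - 2) = 3*(-13/2) = -39/2 ≈ -19.500)
I = 0 (I = (4 - 4)*(2 + 2) = 0*4 = 0)
(I + v)² = (0 - 39/2)² = (-39/2)² = 1521/4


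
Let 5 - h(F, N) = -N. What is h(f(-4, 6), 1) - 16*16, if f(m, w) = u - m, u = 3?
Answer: -250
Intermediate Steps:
f(m, w) = 3 - m
h(F, N) = 5 + N (h(F, N) = 5 - (-1)*N = 5 + N)
h(f(-4, 6), 1) - 16*16 = (5 + 1) - 16*16 = 6 - 256 = -250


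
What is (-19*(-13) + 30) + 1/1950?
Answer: 540151/1950 ≈ 277.00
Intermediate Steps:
(-19*(-13) + 30) + 1/1950 = (247 + 30) + 1/1950 = 277 + 1/1950 = 540151/1950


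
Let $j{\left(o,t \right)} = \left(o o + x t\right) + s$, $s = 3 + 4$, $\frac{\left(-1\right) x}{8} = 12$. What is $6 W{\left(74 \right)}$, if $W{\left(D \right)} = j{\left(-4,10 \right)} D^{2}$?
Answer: $-30786072$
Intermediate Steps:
$x = -96$ ($x = \left(-8\right) 12 = -96$)
$s = 7$
$j{\left(o,t \right)} = 7 + o^{2} - 96 t$ ($j{\left(o,t \right)} = \left(o o - 96 t\right) + 7 = \left(o^{2} - 96 t\right) + 7 = 7 + o^{2} - 96 t$)
$W{\left(D \right)} = - 937 D^{2}$ ($W{\left(D \right)} = \left(7 + \left(-4\right)^{2} - 960\right) D^{2} = \left(7 + 16 - 960\right) D^{2} = - 937 D^{2}$)
$6 W{\left(74 \right)} = 6 \left(- 937 \cdot 74^{2}\right) = 6 \left(\left(-937\right) 5476\right) = 6 \left(-5131012\right) = -30786072$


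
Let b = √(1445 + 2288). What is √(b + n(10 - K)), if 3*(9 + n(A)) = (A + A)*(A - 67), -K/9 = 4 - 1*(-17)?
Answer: √(17503 + √3733) ≈ 132.53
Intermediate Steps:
K = -189 (K = -9*(4 - 1*(-17)) = -9*(4 + 17) = -9*21 = -189)
b = √3733 ≈ 61.098
n(A) = -9 + 2*A*(-67 + A)/3 (n(A) = -9 + ((A + A)*(A - 67))/3 = -9 + ((2*A)*(-67 + A))/3 = -9 + (2*A*(-67 + A))/3 = -9 + 2*A*(-67 + A)/3)
√(b + n(10 - K)) = √(√3733 + (-9 - 134*(10 - 1*(-189))/3 + 2*(10 - 1*(-189))²/3)) = √(√3733 + (-9 - 134*(10 + 189)/3 + 2*(10 + 189)²/3)) = √(√3733 + (-9 - 134/3*199 + (⅔)*199²)) = √(√3733 + (-9 - 26666/3 + (⅔)*39601)) = √(√3733 + (-9 - 26666/3 + 79202/3)) = √(√3733 + 17503) = √(17503 + √3733)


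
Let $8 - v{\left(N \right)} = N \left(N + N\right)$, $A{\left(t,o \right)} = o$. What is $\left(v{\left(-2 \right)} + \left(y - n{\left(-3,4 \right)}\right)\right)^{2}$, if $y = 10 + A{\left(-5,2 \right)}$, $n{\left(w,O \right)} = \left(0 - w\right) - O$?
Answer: $169$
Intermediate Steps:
$v{\left(N \right)} = 8 - 2 N^{2}$ ($v{\left(N \right)} = 8 - N \left(N + N\right) = 8 - N 2 N = 8 - 2 N^{2}$)
$n{\left(w,O \right)} = - O - w$ ($n{\left(w,O \right)} = - w - O = - O - w$)
$y = 12$ ($y = 10 + 2 = 12$)
$\left(v{\left(-2 \right)} + \left(y - n{\left(-3,4 \right)}\right)\right)^{2} = \left(\left(8 - 2 \left(-2\right)^{2}\right) - \left(-12 - 4 + 3\right)\right)^{2} = \left(\left(8 - 8\right) + \left(12 - \left(-4 + 3\right)\right)\right)^{2} = \left(\left(8 - 8\right) + \left(12 - -1\right)\right)^{2} = \left(0 + \left(12 + 1\right)\right)^{2} = \left(0 + 13\right)^{2} = 13^{2} = 169$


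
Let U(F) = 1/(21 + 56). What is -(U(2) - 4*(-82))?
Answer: -25257/77 ≈ -328.01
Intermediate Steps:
U(F) = 1/77
-(U(2) - 4*(-82)) = -(1/77 - 4*(-82)) = -(1/77 + 328) = -1*25257/77 = -25257/77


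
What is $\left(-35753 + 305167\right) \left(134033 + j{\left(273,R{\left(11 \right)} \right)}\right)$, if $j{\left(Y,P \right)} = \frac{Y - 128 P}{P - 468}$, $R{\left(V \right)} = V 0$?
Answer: $\frac{216661257023}{6} \approx 3.611 \cdot 10^{10}$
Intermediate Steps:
$R{\left(V \right)} = 0$
$j{\left(Y,P \right)} = \frac{Y - 128 P}{-468 + P}$
$\left(-35753 + 305167\right) \left(134033 + j{\left(273,R{\left(11 \right)} \right)}\right) = \left(-35753 + 305167\right) \left(134033 + \frac{273 - 0}{-468 + 0}\right) = 269414 \left(134033 + \frac{273 + 0}{-468}\right) = 269414 \left(134033 - \frac{7}{12}\right) = 269414 \cdot \frac{1608389}{12} = \frac{216661257023}{6}$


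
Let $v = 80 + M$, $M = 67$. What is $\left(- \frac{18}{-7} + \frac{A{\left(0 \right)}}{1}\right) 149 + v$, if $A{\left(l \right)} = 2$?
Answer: $\frac{5797}{7} \approx 828.14$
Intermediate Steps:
$v = 147$ ($v = 80 + 67 = 147$)
$\left(- \frac{18}{-7} + \frac{A{\left(0 \right)}}{1}\right) 149 + v = \left(- \frac{18}{-7} + \frac{2}{1}\right) 149 + 147 = \left(\left(-18\right) \left(- \frac{1}{7}\right) + 2 \cdot 1\right) 149 + 147 = \left(\frac{18}{7} + 2\right) 149 + 147 = \frac{32}{7} \cdot 149 + 147 = \frac{4768}{7} + 147 = \frac{5797}{7}$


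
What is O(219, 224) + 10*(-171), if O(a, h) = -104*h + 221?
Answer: -24785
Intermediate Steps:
O(a, h) = 221 - 104*h
O(219, 224) + 10*(-171) = (221 - 104*224) + 10*(-171) = (221 - 23296) - 1710 = -23075 - 1710 = -24785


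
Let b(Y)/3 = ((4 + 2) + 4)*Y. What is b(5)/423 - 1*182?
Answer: -25612/141 ≈ -181.65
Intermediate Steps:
b(Y) = 30*Y (b(Y) = 3*(((4 + 2) + 4)*Y) = 3*((6 + 4)*Y) = 3*(10*Y) = 30*Y)
b(5)/423 - 1*182 = (30*5)/423 - 1*182 = 150*(1/423) - 182 = 50/141 - 182 = -25612/141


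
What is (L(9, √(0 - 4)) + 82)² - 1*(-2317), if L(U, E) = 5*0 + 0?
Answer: 9041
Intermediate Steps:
L(U, E) = 0 (L(U, E) = 0 + 0 = 0)
(L(9, √(0 - 4)) + 82)² - 1*(-2317) = (0 + 82)² - 1*(-2317) = 82² + 2317 = 6724 + 2317 = 9041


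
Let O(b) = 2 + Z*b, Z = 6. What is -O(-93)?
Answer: 556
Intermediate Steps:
O(b) = 2 + 6*b
-O(-93) = -(2 + 6*(-93)) = -(2 - 558) = -1*(-556) = 556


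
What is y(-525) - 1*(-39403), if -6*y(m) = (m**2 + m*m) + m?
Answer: -104769/2 ≈ -52385.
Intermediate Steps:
y(m) = -m**2/3 - m/6 (y(m) = -((m**2 + m*m) + m)/6 = -((m**2 + m**2) + m)/6 = -(2*m**2 + m)/6 = -(m + 2*m**2)/6 = -m**2/3 - m/6)
y(-525) - 1*(-39403) = -1/6*(-525)*(1 + 2*(-525)) - 1*(-39403) = -1/6*(-525)*(1 - 1050) + 39403 = -1/6*(-525)*(-1049) + 39403 = -183575/2 + 39403 = -104769/2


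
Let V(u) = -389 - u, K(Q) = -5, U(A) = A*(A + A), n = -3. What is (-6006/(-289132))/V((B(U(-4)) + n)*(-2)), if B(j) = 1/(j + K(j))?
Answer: -81081/1541507258 ≈ -5.2599e-5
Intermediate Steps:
U(A) = 2*A² (U(A) = A*(2*A) = 2*A²)
B(j) = 1/(-5 + j) (B(j) = 1/(j - 5) = 1/(-5 + j))
(-6006/(-289132))/V((B(U(-4)) + n)*(-2)) = (-6006/(-289132))/(-389 - (1/(-5 + 2*(-4)²) - 3)*(-2)) = (-6006*(-1/289132))/(-389 - (1/(-5 + 2*16) - 3)*(-2)) = 3003/(144566*(-389 - (1/(-5 + 32) - 3)*(-2))) = 3003/(144566*(-389 - (1/27 - 3)*(-2))) = 3003/(144566*(-389 - (-80)*(-2)/27)) = 3003/(144566*(-389 - 1*160/27)) = 3003/(144566*(-389 - 160/27)) = 3003/(144566*(-10663/27)) = (3003/144566)*(-27/10663) = -81081/1541507258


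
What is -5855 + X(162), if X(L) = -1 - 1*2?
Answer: -5858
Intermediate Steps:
X(L) = -3 (X(L) = -1 - 2 = -3)
-5855 + X(162) = -5855 - 3 = -5858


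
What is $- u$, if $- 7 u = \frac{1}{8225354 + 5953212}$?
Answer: $\frac{1}{99249962} \approx 1.0076 \cdot 10^{-8}$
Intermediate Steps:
$u = - \frac{1}{99249962}$ ($u = - \frac{1}{7 \left(8225354 + 5953212\right)} = - \frac{1}{7 \cdot 14178566} = \left(- \frac{1}{7}\right) \frac{1}{14178566} = - \frac{1}{99249962} \approx -1.0076 \cdot 10^{-8}$)
$- u = \left(-1\right) \left(- \frac{1}{99249962}\right) = \frac{1}{99249962}$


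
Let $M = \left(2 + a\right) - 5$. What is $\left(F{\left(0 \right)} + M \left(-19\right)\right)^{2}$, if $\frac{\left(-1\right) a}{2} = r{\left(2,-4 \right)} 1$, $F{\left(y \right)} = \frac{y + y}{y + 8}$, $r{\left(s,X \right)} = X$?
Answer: $9025$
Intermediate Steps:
$F{\left(y \right)} = \frac{2 y}{8 + y}$
$a = 8$ ($a = - 2 \left(\left(-4\right) 1\right) = \left(-2\right) \left(-4\right) = 8$)
$M = 5$ ($M = \left(2 + 8\right) - 5 = 10 - 5 = 5$)
$\left(F{\left(0 \right)} + M \left(-19\right)\right)^{2} = \left(2 \cdot 0 \frac{1}{8 + 0} + 5 \left(-19\right)\right)^{2} = \left(2 \cdot 0 \cdot \frac{1}{8} - 95\right)^{2} = \left(0 - 95\right)^{2} = \left(-95\right)^{2} = 9025$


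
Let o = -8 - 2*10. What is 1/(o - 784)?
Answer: -1/812 ≈ -0.0012315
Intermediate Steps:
o = -28 (o = -8 - 20 = -28)
1/(o - 784) = 1/(-28 - 784) = 1/(-812) = -1/812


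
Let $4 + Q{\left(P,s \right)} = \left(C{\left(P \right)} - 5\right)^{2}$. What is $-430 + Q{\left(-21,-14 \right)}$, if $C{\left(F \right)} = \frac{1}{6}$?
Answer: $- \frac{14783}{36} \approx -410.64$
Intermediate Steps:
$C{\left(F \right)} = \frac{1}{6}$
$Q{\left(P,s \right)} = \frac{697}{36}$ ($Q{\left(P,s \right)} = -4 + \left(\frac{1}{6} - 5\right)^{2} = -4 + \left(- \frac{29}{6}\right)^{2} = -4 + \frac{841}{36} = \frac{697}{36}$)
$-430 + Q{\left(-21,-14 \right)} = -430 + \frac{697}{36} = - \frac{14783}{36}$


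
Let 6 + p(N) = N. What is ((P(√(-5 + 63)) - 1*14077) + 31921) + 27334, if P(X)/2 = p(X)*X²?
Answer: 44482 + 116*√58 ≈ 45365.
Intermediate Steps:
p(N) = -6 + N
P(X) = 2*X²*(-6 + X) (P(X) = 2*((-6 + X)*X²) = 2*(X²*(-6 + X)) = 2*X²*(-6 + X))
((P(√(-5 + 63)) - 1*14077) + 31921) + 27334 = ((2*(√(-5 + 63))²*(-6 + √(-5 + 63)) - 1*14077) + 31921) + 27334 = ((2*(√58)²*(-6 + √58) - 14077) + 31921) + 27334 = ((2*58*(-6 + √58) - 14077) + 31921) + 27334 = (((-696 + 116*√58) - 14077) + 31921) + 27334 = ((-14773 + 116*√58) + 31921) + 27334 = (17148 + 116*√58) + 27334 = 44482 + 116*√58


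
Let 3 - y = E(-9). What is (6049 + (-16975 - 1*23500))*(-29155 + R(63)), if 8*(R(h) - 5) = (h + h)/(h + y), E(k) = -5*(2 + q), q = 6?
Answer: 212744710381/212 ≈ 1.0035e+9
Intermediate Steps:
E(k) = -40 (E(k) = -5*(2 + 6) = -5*8 = -40)
y = 43 (y = 3 - 1*(-40) = 3 + 40 = 43)
R(h) = 5 + h/(4*(43 + h)) (R(h) = 5 + ((h + h)/(h + 43))/8 = 5 + ((2*h)/(43 + h))/8 = 5 + (2*h/(43 + h))/8 = 5 + h/(4*(43 + h)))
(6049 + (-16975 - 1*23500))*(-29155 + R(63)) = (6049 + (-16975 - 1*23500))*(-29155 + (860 + 21*63)/(4*(43 + 63))) = (6049 + (-16975 - 23500))*(-29155 + (¼)*(860 + 1323)/106) = (6049 - 40475)*(-29155 + (¼)*(1/106)*2183) = -34426*(-29155 + 2183/424) = -34426*(-12359537/424) = 212744710381/212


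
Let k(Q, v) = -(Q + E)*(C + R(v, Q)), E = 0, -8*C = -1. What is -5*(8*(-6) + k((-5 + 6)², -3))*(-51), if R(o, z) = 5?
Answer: -108375/8 ≈ -13547.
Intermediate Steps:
C = ⅛ (C = -⅛*(-1) = ⅛ ≈ 0.12500)
k(Q, v) = -41*Q/8 (k(Q, v) = -(Q + 0)*(⅛ + 5) = -Q*41/8 = -41*Q/8)
-5*(8*(-6) + k((-5 + 6)², -3))*(-51) = -5*(8*(-6) - 41*(-5 + 6)²/8)*(-51) = -5*(-48 - 41/8*1²)*(-51) = -5*(-48 - 41/8*1)*(-51) = -5*(-48 - 41/8)*(-51) = -5*(-425/8)*(-51) = (2125/8)*(-51) = -108375/8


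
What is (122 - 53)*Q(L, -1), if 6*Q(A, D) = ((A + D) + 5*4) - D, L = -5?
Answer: 345/2 ≈ 172.50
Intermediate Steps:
Q(A, D) = 10/3 + A/6 (Q(A, D) = (((A + D) + 5*4) - D)/6 = (((A + D) + 20) - D)/6 = ((20 + A + D) - D)/6 = (20 + A)/6 = 10/3 + A/6)
(122 - 53)*Q(L, -1) = (122 - 53)*(10/3 + (⅙)*(-5)) = 69*(10/3 - ⅚) = 69*(5/2) = 345/2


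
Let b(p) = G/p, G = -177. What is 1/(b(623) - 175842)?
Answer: -623/109549743 ≈ -5.6869e-6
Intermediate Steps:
b(p) = -177/p
1/(b(623) - 175842) = 1/(-177/623 - 175842) = 1/(-109549743/623) = -623/109549743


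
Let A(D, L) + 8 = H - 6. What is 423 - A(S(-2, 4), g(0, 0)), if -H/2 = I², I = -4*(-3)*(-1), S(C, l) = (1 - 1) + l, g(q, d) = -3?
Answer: 725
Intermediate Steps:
S(C, l) = l (S(C, l) = 0 + l = l)
I = -12 (I = 12*(-1) = -12)
H = -288 (H = -2*(-12)² = -2*144 = -288)
A(D, L) = -302 (A(D, L) = -8 + (-288 - 6) = -8 - 294 = -302)
423 - A(S(-2, 4), g(0, 0)) = 423 - 1*(-302) = 423 + 302 = 725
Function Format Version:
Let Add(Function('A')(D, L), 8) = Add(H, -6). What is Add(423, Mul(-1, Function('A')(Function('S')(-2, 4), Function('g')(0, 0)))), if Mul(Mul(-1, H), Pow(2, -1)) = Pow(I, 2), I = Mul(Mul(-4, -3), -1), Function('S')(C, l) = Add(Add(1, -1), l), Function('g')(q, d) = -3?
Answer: 725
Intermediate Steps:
Function('S')(C, l) = l (Function('S')(C, l) = Add(0, l) = l)
I = -12 (I = Mul(12, -1) = -12)
H = -288 (H = Mul(-2, Pow(-12, 2)) = Mul(-2, 144) = -288)
Function('A')(D, L) = -302 (Function('A')(D, L) = Add(-8, Add(-288, -6)) = Add(-8, -294) = -302)
Add(423, Mul(-1, Function('A')(Function('S')(-2, 4), Function('g')(0, 0)))) = Add(423, Mul(-1, -302)) = Add(423, 302) = 725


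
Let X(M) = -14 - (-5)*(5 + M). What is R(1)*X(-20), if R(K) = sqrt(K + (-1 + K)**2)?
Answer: -89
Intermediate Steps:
X(M) = 11 + 5*M (X(M) = -14 - (-25 - 5*M) = -14 + (25 + 5*M) = 11 + 5*M)
R(1)*X(-20) = sqrt(1 + (-1 + 1)**2)*(11 + 5*(-20)) = sqrt(1 + 0**2)*(11 - 100) = sqrt(1 + 0)*(-89) = sqrt(1)*(-89) = 1*(-89) = -89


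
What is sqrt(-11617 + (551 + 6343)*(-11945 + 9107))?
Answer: I*sqrt(19576789) ≈ 4424.6*I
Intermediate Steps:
sqrt(-11617 + (551 + 6343)*(-11945 + 9107)) = sqrt(-11617 + 6894*(-2838)) = sqrt(-11617 - 19565172) = sqrt(-19576789) = I*sqrt(19576789)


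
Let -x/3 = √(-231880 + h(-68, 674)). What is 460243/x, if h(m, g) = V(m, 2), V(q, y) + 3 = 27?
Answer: 460243*I*√14491/173892 ≈ 318.61*I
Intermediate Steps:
V(q, y) = 24 (V(q, y) = -3 + 27 = 24)
h(m, g) = 24
x = -12*I*√14491 (x = -3*√(-231880 + 24) = -12*I*√14491 ≈ -1444.5*I)
460243/x = 460243/((-12*I*√14491)) = 460243*(I*√14491/173892) = 460243*I*√14491/173892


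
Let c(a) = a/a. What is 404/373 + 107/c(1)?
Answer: 40315/373 ≈ 108.08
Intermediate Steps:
c(a) = 1
404/373 + 107/c(1) = 404/373 + 107/1 = 404*(1/373) + 107*1 = 404/373 + 107 = 40315/373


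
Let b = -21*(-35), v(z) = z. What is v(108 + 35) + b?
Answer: 878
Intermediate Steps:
b = 735
v(108 + 35) + b = (108 + 35) + 735 = 143 + 735 = 878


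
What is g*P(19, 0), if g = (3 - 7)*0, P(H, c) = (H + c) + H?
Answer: 0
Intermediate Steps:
P(H, c) = c + 2*H
g = 0 (g = -4*0 = 0)
g*P(19, 0) = 0*(0 + 2*19) = 0*(0 + 38) = 0*38 = 0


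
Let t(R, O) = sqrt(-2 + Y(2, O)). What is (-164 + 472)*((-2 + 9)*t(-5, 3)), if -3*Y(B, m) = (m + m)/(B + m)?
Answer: 4312*I*sqrt(15)/5 ≈ 3340.1*I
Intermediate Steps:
Y(B, m) = -2*m/(3*(B + m)) (Y(B, m) = -(m + m)/(3*(B + m)) = -2*m/(3*(B + m)))
t(R, O) = sqrt(-2 - 2*O/(6 + 3*O)) (t(R, O) = sqrt(-2 - 2*O/(3*2 + 3*O)) = sqrt(-2 - 2*O/(6 + 3*O)))
(-164 + 472)*((-2 + 9)*t(-5, 3)) = (-164 + 472)*((-2 + 9)*(2*sqrt(3)*sqrt((-3 - 2*3)/(2 + 3))/3)) = 308*(7*(2*sqrt(3)*sqrt((-3 - 6)/5)/3)) = 308*(7*(2*sqrt(3)*sqrt((1/5)*(-9))/3)) = 308*(7*(2*sqrt(3)*sqrt(-9/5)/3)) = 308*(7*(2*sqrt(3)*(3*I*sqrt(5)/5)/3)) = 308*(7*(2*I*sqrt(15)/5)) = 308*(14*I*sqrt(15)/5) = 4312*I*sqrt(15)/5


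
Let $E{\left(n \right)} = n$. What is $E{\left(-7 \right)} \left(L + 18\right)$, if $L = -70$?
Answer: $364$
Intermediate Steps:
$E{\left(-7 \right)} \left(L + 18\right) = - 7 \left(-70 + 18\right) = \left(-7\right) \left(-52\right) = 364$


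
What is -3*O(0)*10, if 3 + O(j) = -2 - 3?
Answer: 240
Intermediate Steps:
O(j) = -8 (O(j) = -3 + (-2 - 3) = -3 - 5 = -8)
-3*O(0)*10 = -3*(-8)*10 = 24*10 = 240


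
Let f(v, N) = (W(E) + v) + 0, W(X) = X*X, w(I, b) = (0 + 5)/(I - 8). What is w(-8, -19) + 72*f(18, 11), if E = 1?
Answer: 21883/16 ≈ 1367.7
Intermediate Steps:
w(I, b) = 5/(-8 + I)
W(X) = X**2
f(v, N) = 1 + v (f(v, N) = (1**2 + v) + 0 = (1 + v) + 0 = 1 + v)
w(-8, -19) + 72*f(18, 11) = 5/(-8 - 8) + 72*(1 + 18) = 5/(-16) + 72*19 = 5*(-1/16) + 1368 = -5/16 + 1368 = 21883/16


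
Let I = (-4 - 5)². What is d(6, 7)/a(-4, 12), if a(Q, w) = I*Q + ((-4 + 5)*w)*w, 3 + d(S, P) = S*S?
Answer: -11/60 ≈ -0.18333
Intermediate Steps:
d(S, P) = -3 + S² (d(S, P) = -3 + S*S = -3 + S²)
I = 81 (I = (-9)² = 81)
a(Q, w) = w² + 81*Q (a(Q, w) = 81*Q + ((-4 + 5)*w)*w = 81*Q + (1*w)*w = 81*Q + w*w = 81*Q + w² = w² + 81*Q)
d(6, 7)/a(-4, 12) = (-3 + 6²)/(12² + 81*(-4)) = (-3 + 36)/(144 - 324) = 33/(-180) = 33*(-1/180) = -11/60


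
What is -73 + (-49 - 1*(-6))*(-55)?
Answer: 2292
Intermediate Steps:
-73 + (-49 - 1*(-6))*(-55) = -73 + (-49 + 6)*(-55) = -73 - 43*(-55) = -73 + 2365 = 2292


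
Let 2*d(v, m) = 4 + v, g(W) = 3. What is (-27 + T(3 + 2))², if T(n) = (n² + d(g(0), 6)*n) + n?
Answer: 1681/4 ≈ 420.25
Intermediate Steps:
d(v, m) = 2 + v/2 (d(v, m) = (4 + v)/2 = 2 + v/2)
T(n) = n² + 9*n/2 (T(n) = (n² + (2 + (½)*3)*n) + n = (n² + (2 + 3/2)*n) + n = (n² + 7*n/2) + n = n² + 9*n/2)
(-27 + T(3 + 2))² = (-27 + (3 + 2)*(9 + 2*(3 + 2))/2)² = (-27 + (½)*5*(9 + 2*5))² = (-27 + (½)*5*(9 + 10))² = (-27 + (½)*5*19)² = (-27 + 95/2)² = (41/2)² = 1681/4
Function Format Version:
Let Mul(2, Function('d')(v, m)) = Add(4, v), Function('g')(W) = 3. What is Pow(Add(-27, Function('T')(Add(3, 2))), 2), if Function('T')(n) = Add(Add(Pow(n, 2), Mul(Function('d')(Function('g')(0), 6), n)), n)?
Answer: Rational(1681, 4) ≈ 420.25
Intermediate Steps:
Function('d')(v, m) = Add(2, Mul(Rational(1, 2), v)) (Function('d')(v, m) = Mul(Rational(1, 2), Add(4, v)) = Add(2, Mul(Rational(1, 2), v)))
Function('T')(n) = Add(Pow(n, 2), Mul(Rational(9, 2), n)) (Function('T')(n) = Add(Add(Pow(n, 2), Mul(Add(2, Mul(Rational(1, 2), 3)), n)), n) = Add(Add(Pow(n, 2), Mul(Add(2, Rational(3, 2)), n)), n) = Add(Add(Pow(n, 2), Mul(Rational(7, 2), n)), n) = Add(Pow(n, 2), Mul(Rational(9, 2), n)))
Pow(Add(-27, Function('T')(Add(3, 2))), 2) = Pow(Add(-27, Mul(Rational(1, 2), Add(3, 2), Add(9, Mul(2, Add(3, 2))))), 2) = Pow(Add(-27, Mul(Rational(1, 2), 5, Add(9, Mul(2, 5)))), 2) = Pow(Add(-27, Mul(Rational(1, 2), 5, Add(9, 10))), 2) = Pow(Add(-27, Mul(Rational(1, 2), 5, 19)), 2) = Pow(Add(-27, Rational(95, 2)), 2) = Pow(Rational(41, 2), 2) = Rational(1681, 4)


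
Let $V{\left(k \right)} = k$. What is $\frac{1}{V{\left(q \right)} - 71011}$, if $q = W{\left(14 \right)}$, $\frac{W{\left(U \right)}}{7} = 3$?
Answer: $- \frac{1}{70990} \approx -1.4086 \cdot 10^{-5}$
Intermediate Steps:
$W{\left(U \right)} = 21$ ($W{\left(U \right)} = 7 \cdot 3 = 21$)
$q = 21$
$\frac{1}{V{\left(q \right)} - 71011} = \frac{1}{21 - 71011} = \frac{1}{-70990} = - \frac{1}{70990}$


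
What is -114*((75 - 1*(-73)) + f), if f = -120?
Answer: -3192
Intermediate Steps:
-114*((75 - 1*(-73)) + f) = -114*((75 - 1*(-73)) - 120) = -114*((75 + 73) - 120) = -114*(148 - 120) = -114*28 = -3192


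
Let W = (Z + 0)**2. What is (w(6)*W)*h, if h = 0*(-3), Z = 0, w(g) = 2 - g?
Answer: 0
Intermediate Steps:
W = 0 (W = (0 + 0)**2 = 0**2 = 0)
h = 0
(w(6)*W)*h = ((2 - 1*6)*0)*0 = ((2 - 6)*0)*0 = -4*0*0 = 0*0 = 0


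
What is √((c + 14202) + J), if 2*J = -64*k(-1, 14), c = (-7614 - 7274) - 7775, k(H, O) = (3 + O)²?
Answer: I*√17709 ≈ 133.08*I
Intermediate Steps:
c = -22663 (c = -14888 - 7775 = -22663)
J = -9248 (J = (-64*(3 + 14)²)/2 = (-64*17²)/2 = (-64*289)/2 = (-1*18496)/2 = (½)*(-18496) = -9248)
√((c + 14202) + J) = √((-22663 + 14202) - 9248) = √(-8461 - 9248) = √(-17709) = I*√17709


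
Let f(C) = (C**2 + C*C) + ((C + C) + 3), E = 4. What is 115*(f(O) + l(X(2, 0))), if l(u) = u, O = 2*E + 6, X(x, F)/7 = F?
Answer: 48645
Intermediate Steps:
X(x, F) = 7*F
O = 14 (O = 2*4 + 6 = 8 + 6 = 14)
f(C) = 3 + 2*C + 2*C**2 (f(C) = (C**2 + C**2) + (2*C + 3) = 2*C**2 + (3 + 2*C) = 3 + 2*C + 2*C**2)
115*(f(O) + l(X(2, 0))) = 115*((3 + 2*14 + 2*14**2) + 7*0) = 115*((3 + 28 + 2*196) + 0) = 115*((3 + 28 + 392) + 0) = 115*(423 + 0) = 115*423 = 48645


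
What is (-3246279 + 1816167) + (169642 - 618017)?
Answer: -1878487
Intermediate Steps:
(-3246279 + 1816167) + (169642 - 618017) = -1430112 - 448375 = -1878487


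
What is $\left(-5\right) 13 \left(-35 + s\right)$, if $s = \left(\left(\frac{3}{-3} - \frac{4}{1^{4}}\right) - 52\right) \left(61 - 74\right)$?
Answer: $-45890$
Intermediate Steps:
$s = 741$ ($s = \left(\left(3 \left(- \frac{1}{3}\right) - \frac{4}{1}\right) - 52\right) \left(-13\right) = \left(\left(-1 - 4\right) - 52\right) \left(-13\right) = \left(-5 - 52\right) \left(-13\right) = \left(-57\right) \left(-13\right) = 741$)
$\left(-5\right) 13 \left(-35 + s\right) = \left(-5\right) 13 \left(-35 + 741\right) = \left(-65\right) 706 = -45890$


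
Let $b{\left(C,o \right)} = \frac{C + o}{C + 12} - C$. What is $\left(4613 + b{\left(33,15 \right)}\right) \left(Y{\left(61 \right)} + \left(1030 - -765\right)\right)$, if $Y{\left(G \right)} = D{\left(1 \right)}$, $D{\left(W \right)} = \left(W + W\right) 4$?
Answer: $\frac{41298316}{5} \approx 8.2597 \cdot 10^{6}$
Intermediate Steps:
$b{\left(C,o \right)} = - C + \frac{C + o}{12 + C}$ ($b{\left(C,o \right)} = \frac{C + o}{12 + C} - C = - C + \frac{C + o}{12 + C}$)
$D{\left(W \right)} = 8 W$ ($D{\left(W \right)} = 2 W 4 = 8 W$)
$Y{\left(G \right)} = 8$ ($Y{\left(G \right)} = 8 \cdot 1 = 8$)
$\left(4613 + b{\left(33,15 \right)}\right) \left(Y{\left(61 \right)} + \left(1030 - -765\right)\right) = \left(4613 + \frac{15 - 33^{2} - 363}{12 + 33}\right) \left(8 + \left(1030 - -765\right)\right) = \left(4613 + \frac{15 - 1089 - 363}{45}\right) \left(8 + \left(1030 + 765\right)\right) = \left(4613 + \frac{15 - 1089 - 363}{45}\right) \left(8 + 1795\right) = \left(4613 + \frac{1}{45} \left(-1437\right)\right) 1803 = \left(4613 - \frac{479}{15}\right) 1803 = \frac{68716}{15} \cdot 1803 = \frac{41298316}{5}$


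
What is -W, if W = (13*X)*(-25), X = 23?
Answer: 7475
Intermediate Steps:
W = -7475 (W = (13*23)*(-25) = 299*(-25) = -7475)
-W = -1*(-7475) = 7475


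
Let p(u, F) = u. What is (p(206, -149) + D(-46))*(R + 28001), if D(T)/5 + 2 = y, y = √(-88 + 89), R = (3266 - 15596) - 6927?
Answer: 1757544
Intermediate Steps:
R = -19257 (R = -12330 - 6927 = -19257)
y = 1 (y = √1 = 1)
D(T) = -5 (D(T) = -10 + 5*1 = -10 + 5 = -5)
(p(206, -149) + D(-46))*(R + 28001) = (206 - 5)*(-19257 + 28001) = 201*8744 = 1757544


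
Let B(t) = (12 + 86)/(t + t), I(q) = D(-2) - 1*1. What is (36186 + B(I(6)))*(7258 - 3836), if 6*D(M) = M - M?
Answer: 123660814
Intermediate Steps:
D(M) = 0 (D(M) = (M - M)/6 = (⅙)*0 = 0)
I(q) = -1 (I(q) = 0 - 1*1 = 0 - 1 = -1)
B(t) = 49/t (B(t) = 98/((2*t)) = 98*(1/(2*t)) = 49/t)
(36186 + B(I(6)))*(7258 - 3836) = (36186 + 49/(-1))*(7258 - 3836) = (36186 + 49*(-1))*3422 = (36186 - 49)*3422 = 36137*3422 = 123660814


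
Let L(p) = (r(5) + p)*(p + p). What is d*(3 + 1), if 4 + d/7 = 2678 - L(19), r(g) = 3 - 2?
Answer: 53592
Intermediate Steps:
r(g) = 1
L(p) = 2*p*(1 + p) (L(p) = (1 + p)*(p + p) = (1 + p)*(2*p) = 2*p*(1 + p))
d = 13398 (d = -28 + 7*(2678 - 2*19*(1 + 19)) = -28 + 7*(2678 - 2*19*20) = -28 + 7*(2678 - 1*760) = -28 + 7*(2678 - 760) = -28 + 7*1918 = -28 + 13426 = 13398)
d*(3 + 1) = 13398*(3 + 1) = 13398*4 = 53592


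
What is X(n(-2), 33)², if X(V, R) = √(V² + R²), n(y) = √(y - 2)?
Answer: 1085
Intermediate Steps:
n(y) = √(-2 + y)
X(V, R) = √(R² + V²)
X(n(-2), 33)² = (√(33² + (√(-2 - 2))²))² = (√(1089 + (√(-4))²))² = (√(1089 + (2*I)²))² = (√(1089 - 4))² = (√1085)² = 1085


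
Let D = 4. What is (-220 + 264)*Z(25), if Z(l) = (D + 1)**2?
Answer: 1100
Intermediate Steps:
Z(l) = 25 (Z(l) = (4 + 1)**2 = 5**2 = 25)
(-220 + 264)*Z(25) = (-220 + 264)*25 = 44*25 = 1100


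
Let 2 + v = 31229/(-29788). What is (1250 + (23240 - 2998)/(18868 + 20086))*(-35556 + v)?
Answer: -2345370026506013/52743716 ≈ -4.4467e+7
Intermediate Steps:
v = -8255/2708 (v = -2 + 31229/(-29788) = -2 + 31229*(-1/29788) = -2 - 2839/2708 = -8255/2708 ≈ -3.0484)
(1250 + (23240 - 2998)/(18868 + 20086))*(-35556 + v) = (1250 + (23240 - 2998)/(18868 + 20086))*(-35556 - 8255/2708) = (1250 + 20242/38954)*(-96293903/2708) = (1250 + 20242*(1/38954))*(-96293903/2708) = (1250 + 10121/19477)*(-96293903/2708) = (24356371/19477)*(-96293903/2708) = -2345370026506013/52743716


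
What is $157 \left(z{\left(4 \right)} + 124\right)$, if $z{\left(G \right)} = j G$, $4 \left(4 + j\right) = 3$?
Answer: $17427$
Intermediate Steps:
$j = - \frac{13}{4}$ ($j = -4 + \frac{1}{4} \cdot 3 = -4 + \frac{3}{4} = - \frac{13}{4} \approx -3.25$)
$z{\left(G \right)} = - \frac{13 G}{4}$
$157 \left(z{\left(4 \right)} + 124\right) = 157 \left(\left(- \frac{13}{4}\right) 4 + 124\right) = 157 \left(-13 + 124\right) = 157 \cdot 111 = 17427$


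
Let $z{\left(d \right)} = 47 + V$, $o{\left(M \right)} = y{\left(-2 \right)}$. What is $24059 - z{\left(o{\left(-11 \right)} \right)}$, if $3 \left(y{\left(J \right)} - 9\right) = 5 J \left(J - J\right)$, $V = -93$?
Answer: $24105$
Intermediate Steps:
$y{\left(J \right)} = 9$ ($y{\left(J \right)} = 9 + \frac{5 J \left(J - J\right)}{3} = 9 + \frac{5 J 0}{3} = 9 + \frac{1}{3} \cdot 0 = 9 + 0 = 9$)
$o{\left(M \right)} = 9$
$z{\left(d \right)} = -46$ ($z{\left(d \right)} = 47 - 93 = -46$)
$24059 - z{\left(o{\left(-11 \right)} \right)} = 24059 - -46 = 24059 + 46 = 24105$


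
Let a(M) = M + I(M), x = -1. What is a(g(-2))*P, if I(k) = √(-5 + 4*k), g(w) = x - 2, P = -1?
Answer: 3 - I*√17 ≈ 3.0 - 4.1231*I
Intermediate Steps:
g(w) = -3 (g(w) = -1 - 2 = -3)
a(M) = M + √(-5 + 4*M)
a(g(-2))*P = (-3 + √(-5 + 4*(-3)))*(-1) = (-3 + √(-5 - 12))*(-1) = (-3 + √(-17))*(-1) = (-3 + I*√17)*(-1) = 3 - I*√17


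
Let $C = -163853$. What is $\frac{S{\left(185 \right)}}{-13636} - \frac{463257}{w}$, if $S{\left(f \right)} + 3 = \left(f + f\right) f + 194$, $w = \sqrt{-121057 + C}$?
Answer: $- \frac{68641}{13636} + \frac{154419 i \sqrt{284910}}{94970} \approx -5.0338 + 867.9 i$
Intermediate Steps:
$w = i \sqrt{284910}$ ($w = \sqrt{-121057 - 163853} = \sqrt{-284910} = i \sqrt{284910} \approx 533.77 i$)
$S{\left(f \right)} = 191 + 2 f^{2}$ ($S{\left(f \right)} = -3 + \left(\left(f + f\right) f + 194\right) = -3 + \left(2 f f + 194\right) = -3 + \left(2 f^{2} + 194\right) = -3 + \left(194 + 2 f^{2}\right) = 191 + 2 f^{2}$)
$\frac{S{\left(185 \right)}}{-13636} - \frac{463257}{w} = \frac{191 + 2 \cdot 185^{2}}{-13636} - \frac{463257}{i \sqrt{284910}} = \left(191 + 2 \cdot 34225\right) \left(- \frac{1}{13636}\right) - 463257 \left(- \frac{i \sqrt{284910}}{284910}\right) = \left(191 + 68450\right) \left(- \frac{1}{13636}\right) + \frac{154419 i \sqrt{284910}}{94970} = 68641 \left(- \frac{1}{13636}\right) + \frac{154419 i \sqrt{284910}}{94970} = - \frac{68641}{13636} + \frac{154419 i \sqrt{284910}}{94970}$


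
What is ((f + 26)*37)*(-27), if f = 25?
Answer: -50949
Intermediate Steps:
((f + 26)*37)*(-27) = ((25 + 26)*37)*(-27) = (51*37)*(-27) = 1887*(-27) = -50949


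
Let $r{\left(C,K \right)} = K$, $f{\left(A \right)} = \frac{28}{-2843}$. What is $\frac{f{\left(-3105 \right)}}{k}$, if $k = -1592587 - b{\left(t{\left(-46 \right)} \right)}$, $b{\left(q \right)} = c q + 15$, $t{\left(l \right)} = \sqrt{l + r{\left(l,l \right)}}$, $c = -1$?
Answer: $\frac{5574107}{901366444250016} + \frac{7 i \sqrt{23}}{901366444250016} \approx 6.1841 \cdot 10^{-9} + 3.7244 \cdot 10^{-14} i$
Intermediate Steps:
$f{\left(A \right)} = - \frac{28}{2843}$ ($f{\left(A \right)} = 28 \left(- \frac{1}{2843}\right) = - \frac{28}{2843}$)
$t{\left(l \right)} = \sqrt{2} \sqrt{l}$ ($t{\left(l \right)} = \sqrt{l + l} = \sqrt{2 l} = \sqrt{2} \sqrt{l}$)
$b{\left(q \right)} = 15 - q$ ($b{\left(q \right)} = - q + 15 = 15 - q$)
$k = -1592602 + 2 i \sqrt{23}$ ($k = -1592587 - \left(15 - \sqrt{2} \sqrt{-46}\right) = -1592587 - \left(15 - \sqrt{2} i \sqrt{46}\right) = -1592587 - \left(15 - 2 i \sqrt{23}\right) = -1592602 + 2 i \sqrt{23} \approx -1.5926 \cdot 10^{6} + 9.5917 i$)
$\frac{f{\left(-3105 \right)}}{k} = - \frac{28}{2843 \left(-1592602 + 2 i \sqrt{23}\right)}$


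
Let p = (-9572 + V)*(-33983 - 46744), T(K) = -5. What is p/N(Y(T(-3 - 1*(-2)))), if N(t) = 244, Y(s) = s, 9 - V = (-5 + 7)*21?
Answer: 775382835/244 ≈ 3.1778e+6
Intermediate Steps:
V = -33 (V = 9 - (-5 + 7)*21 = 9 - 2*21 = 9 - 1*42 = 9 - 42 = -33)
p = 775382835 (p = (-9572 - 33)*(-33983 - 46744) = -9605*(-80727) = 775382835)
p/N(Y(T(-3 - 1*(-2)))) = 775382835/244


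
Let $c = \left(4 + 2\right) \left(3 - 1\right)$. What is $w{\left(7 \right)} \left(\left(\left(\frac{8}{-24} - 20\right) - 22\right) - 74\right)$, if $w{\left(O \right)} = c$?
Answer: $-1396$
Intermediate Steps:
$c = 12$ ($c = 6 \cdot 2 = 12$)
$w{\left(O \right)} = 12$
$w{\left(7 \right)} \left(\left(\left(\frac{8}{-24} - 20\right) - 22\right) - 74\right) = 12 \left(\left(\left(\frac{8}{-24} - 20\right) - 22\right) - 74\right) = 12 \left(\left(\left(8 \left(- \frac{1}{24}\right) - 20\right) - 22\right) - 74\right) = 12 \left(\left(\left(- \frac{1}{3} - 20\right) - 22\right) - 74\right) = 12 \left(\left(- \frac{61}{3} - 22\right) - 74\right) = 12 \left(- \frac{127}{3} - 74\right) = 12 \left(- \frac{349}{3}\right) = -1396$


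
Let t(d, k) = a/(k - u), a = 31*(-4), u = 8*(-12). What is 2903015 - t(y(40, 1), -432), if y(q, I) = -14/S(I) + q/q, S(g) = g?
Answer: 243853229/84 ≈ 2.9030e+6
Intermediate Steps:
u = -96
y(q, I) = 1 - 14/I (y(q, I) = -14/I + q/q = -14/I + 1 = 1 - 14/I)
a = -124
t(d, k) = -124/(96 + k) (t(d, k) = -124/(k - 1*(-96)) = -124/(k + 96) = -124/(96 + k))
2903015 - t(y(40, 1), -432) = 2903015 - (-124)/(96 - 432) = 2903015 - (-124)/(-336) = 2903015 - (-124)*(-1)/336 = 2903015 - 1*31/84 = 2903015 - 31/84 = 243853229/84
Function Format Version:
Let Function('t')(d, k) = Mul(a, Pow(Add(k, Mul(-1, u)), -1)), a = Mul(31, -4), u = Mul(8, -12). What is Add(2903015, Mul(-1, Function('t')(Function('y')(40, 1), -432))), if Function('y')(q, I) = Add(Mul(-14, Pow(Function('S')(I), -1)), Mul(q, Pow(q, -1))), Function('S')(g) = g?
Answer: Rational(243853229, 84) ≈ 2.9030e+6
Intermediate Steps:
u = -96
Function('y')(q, I) = Add(1, Mul(-14, Pow(I, -1))) (Function('y')(q, I) = Add(Mul(-14, Pow(I, -1)), Mul(q, Pow(q, -1))) = Add(Mul(-14, Pow(I, -1)), 1) = Add(1, Mul(-14, Pow(I, -1))))
a = -124
Function('t')(d, k) = Mul(-124, Pow(Add(96, k), -1)) (Function('t')(d, k) = Mul(-124, Pow(Add(k, Mul(-1, -96)), -1)) = Mul(-124, Pow(Add(k, 96), -1)) = Mul(-124, Pow(Add(96, k), -1)))
Add(2903015, Mul(-1, Function('t')(Function('y')(40, 1), -432))) = Add(2903015, Mul(-1, Mul(-124, Pow(Add(96, -432), -1)))) = Add(2903015, Mul(-1, Mul(-124, Pow(-336, -1)))) = Add(2903015, Mul(-1, Mul(-124, Rational(-1, 336)))) = Add(2903015, Mul(-1, Rational(31, 84))) = Add(2903015, Rational(-31, 84)) = Rational(243853229, 84)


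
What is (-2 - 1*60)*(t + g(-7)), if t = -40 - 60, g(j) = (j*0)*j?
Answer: 6200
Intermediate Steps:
g(j) = 0 (g(j) = 0*j = 0)
t = -100
(-2 - 1*60)*(t + g(-7)) = (-2 - 1*60)*(-100 + 0) = (-2 - 60)*(-100) = -62*(-100) = 6200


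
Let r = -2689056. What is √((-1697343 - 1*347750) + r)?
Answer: I*√4734149 ≈ 2175.8*I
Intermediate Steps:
√((-1697343 - 1*347750) + r) = √((-1697343 - 1*347750) - 2689056) = √((-1697343 - 347750) - 2689056) = √(-2045093 - 2689056) = √(-4734149) = I*√4734149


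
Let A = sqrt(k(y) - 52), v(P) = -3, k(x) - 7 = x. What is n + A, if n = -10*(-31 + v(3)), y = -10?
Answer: 340 + I*sqrt(55) ≈ 340.0 + 7.4162*I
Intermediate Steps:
k(x) = 7 + x
A = I*sqrt(55) (A = sqrt((7 - 10) - 52) = sqrt(-3 - 52) = sqrt(-55) = I*sqrt(55) ≈ 7.4162*I)
n = 340 (n = -10*(-31 - 3) = -10*(-34) = 340)
n + A = 340 + I*sqrt(55)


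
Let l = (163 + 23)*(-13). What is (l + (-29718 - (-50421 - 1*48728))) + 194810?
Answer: 261823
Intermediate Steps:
l = -2418 (l = 186*(-13) = -2418)
(l + (-29718 - (-50421 - 1*48728))) + 194810 = (-2418 + (-29718 - (-50421 - 1*48728))) + 194810 = (-2418 + (-29718 - (-50421 - 48728))) + 194810 = (-2418 + (-29718 - 1*(-99149))) + 194810 = (-2418 + (-29718 + 99149)) + 194810 = (-2418 + 69431) + 194810 = 67013 + 194810 = 261823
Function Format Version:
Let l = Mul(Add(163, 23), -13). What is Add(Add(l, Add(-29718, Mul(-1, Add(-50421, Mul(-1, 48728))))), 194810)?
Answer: 261823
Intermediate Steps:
l = -2418 (l = Mul(186, -13) = -2418)
Add(Add(l, Add(-29718, Mul(-1, Add(-50421, Mul(-1, 48728))))), 194810) = Add(Add(-2418, Add(-29718, Mul(-1, Add(-50421, Mul(-1, 48728))))), 194810) = Add(Add(-2418, Add(-29718, Mul(-1, Add(-50421, -48728)))), 194810) = Add(Add(-2418, Add(-29718, Mul(-1, -99149))), 194810) = Add(Add(-2418, Add(-29718, 99149)), 194810) = Add(Add(-2418, 69431), 194810) = Add(67013, 194810) = 261823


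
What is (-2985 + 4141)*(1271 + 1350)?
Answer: 3029876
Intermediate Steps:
(-2985 + 4141)*(1271 + 1350) = 1156*2621 = 3029876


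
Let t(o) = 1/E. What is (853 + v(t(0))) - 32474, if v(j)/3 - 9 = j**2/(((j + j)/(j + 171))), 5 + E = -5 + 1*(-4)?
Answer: -12392027/392 ≈ -31612.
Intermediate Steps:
E = -14 (E = -5 + (-5 + 1*(-4)) = -5 + (-5 - 4) = -5 - 9 = -14)
t(o) = -1/14 (t(o) = 1/(-14) = -1/14)
v(j) = 27 + 3*j*(171 + j)/2 (v(j) = 27 + 3*(j**2/(((j + j)/(j + 171)))) = 27 + 3*(j**2/(((2*j)/(171 + j)))) = 27 + 3*(j**2/((2*j/(171 + j)))) = 27 + 3*(j**2*((171 + j)/(2*j))) = 27 + 3*(j*(171 + j)/2) = 27 + 3*j*(171 + j)/2)
(853 + v(t(0))) - 32474 = (853 + (27 + 3*(-1/14)**2/2 + (513/2)*(-1/14))) - 32474 = (853 + (27 + (3/2)*(1/196) - 513/28)) - 32474 = (853 + (27 + 3/392 - 513/28)) - 32474 = (853 + 3405/392) - 32474 = 337781/392 - 32474 = -12392027/392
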